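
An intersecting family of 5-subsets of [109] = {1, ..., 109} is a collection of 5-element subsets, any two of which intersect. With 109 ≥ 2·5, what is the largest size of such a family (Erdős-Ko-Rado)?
max |F| = C(108, 4) = 5359095

The Erdős-Ko-Rado theorem states: for n ≥ 2k, an intersecting family of k-subsets of an n-element set has size at most C(n − 1, k − 1), with equality for 'star' families {A ⊆ [n] : |A| = k, i ∈ A} (fix an element i). For n = 109, k = 5: C(108, 4) = 5359095.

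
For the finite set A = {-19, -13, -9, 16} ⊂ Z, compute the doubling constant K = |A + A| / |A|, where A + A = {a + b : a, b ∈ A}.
K = |A + A| / |A| = 10/4 = 5/2

Enumerate A + A = {a + b : a, b ∈ A}. With |A| = 4, there are |A|^2 = 16 ordered sum pairs; collecting distinct values, A + A = {-38, -32, -28, -26, -22, -18, -3, 3, 7, 32}, so |A + A| = 10. Thus K = 10/4 = 5/2. For comparison, the minimum possible |A + A| over all 4-element sets is 2·4 − 1 = 7 (so min K = 7/4), attained only by arithmetic progressions.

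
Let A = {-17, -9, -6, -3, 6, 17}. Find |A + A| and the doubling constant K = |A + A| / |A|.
K = |A + A| / |A| = 19/6

Enumerate A + A = {a + b : a, b ∈ A}. With |A| = 6, there are |A|^2 = 36 ordered sum pairs; collecting distinct values, A + A = {-34, -26, -23, -20, -18, -15, -12, -11, -9, -6, -3, 0, 3, 8, 11, 12, 14, 23, 34}, so |A + A| = 19. Thus K = 19/6. For comparison, the minimum possible |A + A| over all 6-element sets is 2·6 − 1 = 11 (so min K = 11/6), attained only by arithmetic progressions.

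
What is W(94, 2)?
W(94, 2) = 94 + 1 = 95

A 2-term AP is any pair of integers, so a monochromatic 2-AP exists iff some colour is used at least twice. With 94 colours, the colouring i ↦ i on {1, ..., 94} uses each colour once, avoiding any monochromatic pair, so W(94, 2) > 94. For {1, ..., 95}, pigeonhole forces two integers of the same colour, which form a monochromatic 2-AP. Hence W(94, 2) = 95.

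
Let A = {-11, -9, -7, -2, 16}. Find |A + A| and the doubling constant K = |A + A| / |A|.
K = |A + A| / |A| = 14/5

Enumerate A + A = {a + b : a, b ∈ A}. With |A| = 5, there are |A|^2 = 25 ordered sum pairs; collecting distinct values, A + A = {-22, -20, -18, -16, -14, -13, -11, -9, -4, 5, 7, 9, 14, 32}, so |A + A| = 14. Thus K = 14/5. For comparison, the minimum possible |A + A| over all 5-element sets is 2·5 − 1 = 9 (so min K = 9/5), attained only by arithmetic progressions.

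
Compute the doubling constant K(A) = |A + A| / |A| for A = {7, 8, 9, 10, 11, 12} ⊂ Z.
K = |A + A| / |A| = 11/6

Enumerate A + A = {a + b : a, b ∈ A}. With |A| = 6, there are |A|^2 = 36 ordered sum pairs; collecting distinct values, A + A = {14, 15, 16, 17, 18, 19, 20, 21, 22, 23, 24}, so |A + A| = 11. Thus K = 11/6. Here |A + A| = 2|A| − 1 = 11, the minimum possible — so K = 11/6 is minimal, which holds iff A is an arithmetic progression.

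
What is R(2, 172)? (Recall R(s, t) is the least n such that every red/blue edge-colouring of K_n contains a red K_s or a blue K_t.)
R(2, 172) = 172

R(2, k) = k for all k ≥ 2: in a 2-colouring of K_k, either some edge is red (a red K_2) or all edges are blue (a blue K_k). And K_{171} coloured all-blue has no blue K_172, so R(2, 172) > 171. Hence R(2, 172) = 172.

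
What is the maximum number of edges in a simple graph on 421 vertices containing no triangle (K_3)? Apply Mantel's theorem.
ex(421, K_3) = ⌊421^2/4⌋ = 44310

Mantel (1907): a triangle-free graph on n vertices has at most ⌊n^2/4⌋ edges, with equality for the complete bipartite graph K_{⌊n/2⌋, ⌈n/2⌉}. For n = 421: ⌊421^2/4⌋ = ⌊177241/4⌋ = 44310. The extremal graph is K_{210, 211}, which has 210·211 = 44310 edges.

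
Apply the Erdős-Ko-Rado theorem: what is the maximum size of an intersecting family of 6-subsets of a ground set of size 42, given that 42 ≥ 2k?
max |F| = C(41, 5) = 749398

Erdős-Ko-Rado (1961): when n ≥ 2k, max |F| = C(n−1, k−1). The bound is attained by the star {A : i ∈ A} for any fixed i ∈ [n]. Here C(42−1, 6−1) = C(41, 5) = 749398.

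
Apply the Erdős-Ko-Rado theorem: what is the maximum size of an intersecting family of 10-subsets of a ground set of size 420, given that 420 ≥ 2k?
max |F| = C(419, 9) = 1005991207314658708

The Erdős-Ko-Rado theorem states: for n ≥ 2k, an intersecting family of k-subsets of an n-element set has size at most C(n − 1, k − 1), with equality for 'star' families {A ⊆ [n] : |A| = k, i ∈ A} (fix an element i). For n = 420, k = 10: C(419, 9) = 1005991207314658708.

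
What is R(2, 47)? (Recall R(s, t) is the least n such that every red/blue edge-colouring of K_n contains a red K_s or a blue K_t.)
R(2, 47) = 47

R(2, k) = k for all k ≥ 2: in a 2-colouring of K_k, either some edge is red (a red K_2) or all edges are blue (a blue K_k). And K_{46} coloured all-blue has no blue K_47, so R(2, 47) > 46. Hence R(2, 47) = 47.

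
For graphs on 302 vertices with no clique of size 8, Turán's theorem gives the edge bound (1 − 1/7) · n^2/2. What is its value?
Turán density bound = (6/7) · 302^2/2 = 273612/7 ≈ 39087.4286

Turán's theorem: ex(n, K_{r+1}) is achieved by the complete r-partite Turán graph T(n, r) with parts as balanced as possible, and is at most (1 − 1/r) · n^2/2. For r = 7, n = 302: the density bound is (6/7) · 91204/2 = 273612/7 ≈ 39087.4286. The integer-valued extremum is e(T(302, 7)) = 39087, which is strictly less than the density bound 273612/7 since 7 ∤ 302 (the parts of T(302, 7) cannot all be equal).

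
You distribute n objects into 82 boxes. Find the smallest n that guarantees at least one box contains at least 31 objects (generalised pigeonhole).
n = (31 − 1)·82 + 1 = 2461

By the generalised pigeonhole principle, to guarantee some box contains ≥ r objects we need more than (r − 1) · k objects total. Threshold: n = (r − 1) · k + 1. With r = 31 and k = 82: n = 30 · 82 + 1 = 2460 + 1 = 2461. For n = 2460 = 30 · 82, we can put exactly 30 objects in every box, avoiding 31 in any single one — so 2461 is tight.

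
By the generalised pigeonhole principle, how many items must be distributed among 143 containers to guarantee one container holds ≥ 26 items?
n = (26 − 1)·143 + 1 = 3576

By the generalised pigeonhole principle, to guarantee some box contains ≥ r objects we need more than (r − 1) · k objects total. Threshold: n = (r − 1) · k + 1. With r = 26 and k = 143: n = 25 · 143 + 1 = 3575 + 1 = 3576. For n = 3575 = 25 · 143, we can put exactly 25 objects in every box, avoiding 26 in any single one — so 3576 is tight.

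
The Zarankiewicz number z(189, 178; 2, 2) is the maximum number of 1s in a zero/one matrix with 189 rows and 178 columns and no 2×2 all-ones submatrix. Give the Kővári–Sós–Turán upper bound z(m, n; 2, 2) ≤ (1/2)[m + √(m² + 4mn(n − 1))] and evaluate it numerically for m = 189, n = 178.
z(189, 178; 2, 2) ≤ (1/2)[189 + √(189² + 4·189·178·177)] = (1/2)[189 + √23854257] = 2536.541

Kővári–Sós–Turán: let r_1, ..., r_189 be the row sums and z = Σ r_i the total number of 1s. Each pair of columns can share at most one row with both entries 1 (else a 2×2 all-ones block appears), so Σ_i C(r_i, 2) ≤ C(178, 2) = 15753. By convexity Σ_i C(r_i, 2) ≥ 189·C(z/189, 2) = z(z − 189)/(2·189), giving z² − 189z − 189·178·177 ≤ 0 and hence z ≤ (1/2)[189 + √(35721 + 4·5954634)] = (1/2)[189 + √23854257] ≈ (1/2)(189 + 4884.082) = 2536.541.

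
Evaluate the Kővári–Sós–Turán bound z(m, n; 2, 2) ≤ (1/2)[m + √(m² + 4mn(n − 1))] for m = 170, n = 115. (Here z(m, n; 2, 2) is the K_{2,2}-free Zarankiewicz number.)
z(170, 115; 2, 2) ≤ (1/2)[170 + √(170² + 4·170·115·114)] = (1/2)[170 + √8943700] = 1580.301

Kővári–Sós–Turán: let r_1, ..., r_170 be the row sums and z = Σ r_i the total number of 1s. Each pair of columns can share at most one row with both entries 1 (else a 2×2 all-ones block appears), so Σ_i C(r_i, 2) ≤ C(115, 2) = 6555. By convexity Σ_i C(r_i, 2) ≥ 170·C(z/170, 2) = z(z − 170)/(2·170), giving z² − 170z − 170·115·114 ≤ 0 and hence z ≤ (1/2)[170 + √(28900 + 4·2228700)] = (1/2)[170 + √8943700] ≈ (1/2)(170 + 2990.6019) = 1580.301.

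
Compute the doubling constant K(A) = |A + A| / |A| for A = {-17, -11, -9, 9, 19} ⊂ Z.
K = |A + A| / |A| = 15/5 = 3

Enumerate A + A = {a + b : a, b ∈ A}. With |A| = 5, there are |A|^2 = 25 ordered sum pairs; collecting distinct values, A + A = {-34, -28, -26, -22, -20, -18, -8, -2, 0, 2, 8, 10, 18, 28, 38}, so |A + A| = 15. Thus K = 15/5 = 3. For comparison, the minimum possible |A + A| over all 5-element sets is 2·5 − 1 = 9 (so min K = 9/5), attained only by arithmetic progressions.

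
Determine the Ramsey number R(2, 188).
R(2, 188) = 188

R(2, k) = k for all k ≥ 2: in a 2-colouring of K_k, either some edge is red (a red K_2) or all edges are blue (a blue K_k). And K_{187} coloured all-blue has no blue K_188, so R(2, 188) > 187. Hence R(2, 188) = 188.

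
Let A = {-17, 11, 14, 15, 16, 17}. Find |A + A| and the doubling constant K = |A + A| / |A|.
K = |A + A| / |A| = 17/6

Enumerate A + A = {a + b : a, b ∈ A}. With |A| = 6, there are |A|^2 = 36 ordered sum pairs; collecting distinct values, A + A = {-34, -6, -3, -2, -1, 0, 22, 25, 26, 27, 28, 29, 30, 31, 32, 33, 34}, so |A + A| = 17. Thus K = 17/6. For comparison, the minimum possible |A + A| over all 6-element sets is 2·6 − 1 = 11 (so min K = 11/6), attained only by arithmetic progressions.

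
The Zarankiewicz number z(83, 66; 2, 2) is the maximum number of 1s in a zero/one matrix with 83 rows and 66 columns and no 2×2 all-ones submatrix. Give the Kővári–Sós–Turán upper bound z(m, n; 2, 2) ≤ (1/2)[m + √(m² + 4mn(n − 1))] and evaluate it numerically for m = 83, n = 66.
z(83, 66; 2, 2) ≤ (1/2)[83 + √(83² + 4·83·66·65)] = (1/2)[83 + √1431169] = 639.6574

Kővári–Sós–Turán: let r_1, ..., r_83 be the row sums and z = Σ r_i the total number of 1s. Each pair of columns can share at most one row with both entries 1 (else a 2×2 all-ones block appears), so Σ_i C(r_i, 2) ≤ C(66, 2) = 2145. By convexity Σ_i C(r_i, 2) ≥ 83·C(z/83, 2) = z(z − 83)/(2·83), giving z² − 83z − 83·66·65 ≤ 0 and hence z ≤ (1/2)[83 + √(6889 + 4·356070)] = (1/2)[83 + √1431169] ≈ (1/2)(83 + 1196.3148) = 639.6574.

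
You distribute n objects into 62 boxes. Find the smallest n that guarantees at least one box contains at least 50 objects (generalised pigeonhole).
n = (50 − 1)·62 + 1 = 3039

By the generalised pigeonhole principle, to guarantee some box contains ≥ r objects we need more than (r − 1) · k objects total. Threshold: n = (r − 1) · k + 1. With r = 50 and k = 62: n = 49 · 62 + 1 = 3038 + 1 = 3039. For n = 3038 = 49 · 62, we can put exactly 49 objects in every box, avoiding 50 in any single one — so 3039 is tight.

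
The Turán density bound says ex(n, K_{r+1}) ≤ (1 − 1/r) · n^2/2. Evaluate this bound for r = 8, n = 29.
Turán density bound = (7/8) · 29^2/2 = 5887/16 ≈ 367.9375

Turán's theorem: ex(n, K_{r+1}) is achieved by the complete r-partite Turán graph T(n, r) with parts as balanced as possible, and is at most (1 − 1/r) · n^2/2. For r = 8, n = 29: the density bound is (7/8) · 841/2 = 5887/16 ≈ 367.9375. The integer-valued extremum is e(T(29, 8)) = 367, which is strictly less than the density bound 5887/16 since 8 ∤ 29 (the parts of T(29, 8) cannot all be equal).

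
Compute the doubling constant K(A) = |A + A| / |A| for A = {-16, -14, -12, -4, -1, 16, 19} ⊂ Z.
K = |A + A| / |A| = 26/7

Enumerate A + A = {a + b : a, b ∈ A}. With |A| = 7, there are |A|^2 = 49 ordered sum pairs; collecting distinct values, A + A = {-32, -30, -28, -26, -24, -20, -18, -17, -16, -15, -13, -8, -5, -2, 0, 2, 3, 4, 5, 7, 12, 15, 18, 32, 35, 38}, so |A + A| = 26. Thus K = 26/7. For comparison, the minimum possible |A + A| over all 7-element sets is 2·7 − 1 = 13 (so min K = 13/7), attained only by arithmetic progressions.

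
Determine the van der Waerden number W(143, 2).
W(143, 2) = 143 + 1 = 144

A 2-term AP is any pair of integers, so a monochromatic 2-AP exists iff some colour is used at least twice. With 143 colours, the colouring i ↦ i on {1, ..., 143} uses each colour once, avoiding any monochromatic pair, so W(143, 2) > 143. For {1, ..., 144}, pigeonhole forces two integers of the same colour, which form a monochromatic 2-AP. Hence W(143, 2) = 144.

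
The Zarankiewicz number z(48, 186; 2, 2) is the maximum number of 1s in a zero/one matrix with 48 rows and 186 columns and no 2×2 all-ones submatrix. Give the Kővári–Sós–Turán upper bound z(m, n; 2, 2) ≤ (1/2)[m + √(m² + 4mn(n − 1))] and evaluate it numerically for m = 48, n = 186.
z(48, 186; 2, 2) ≤ (1/2)[48 + √(48² + 4·48·186·185)] = (1/2)[48 + √6609024] = 1309.4011

Kővári–Sós–Turán: let r_1, ..., r_48 be the row sums and z = Σ r_i the total number of 1s. Each pair of columns can share at most one row with both entries 1 (else a 2×2 all-ones block appears), so Σ_i C(r_i, 2) ≤ C(186, 2) = 17205. By convexity Σ_i C(r_i, 2) ≥ 48·C(z/48, 2) = z(z − 48)/(2·48), giving z² − 48z − 48·186·185 ≤ 0 and hence z ≤ (1/2)[48 + √(2304 + 4·1651680)] = (1/2)[48 + √6609024] ≈ (1/2)(48 + 2570.8022) = 1309.4011.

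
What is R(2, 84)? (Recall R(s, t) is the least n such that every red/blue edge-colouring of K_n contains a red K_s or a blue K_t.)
R(2, 84) = 84

R(2, k) = k for all k ≥ 2: in a 2-colouring of K_k, either some edge is red (a red K_2) or all edges are blue (a blue K_k). And K_{83} coloured all-blue has no blue K_84, so R(2, 84) > 83. Hence R(2, 84) = 84.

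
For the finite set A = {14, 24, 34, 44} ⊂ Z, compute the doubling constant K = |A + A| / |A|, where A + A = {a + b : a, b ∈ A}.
K = |A + A| / |A| = 7/4

Enumerate A + A = {a + b : a, b ∈ A}. With |A| = 4, there are |A|^2 = 16 ordered sum pairs; collecting distinct values, A + A = {28, 38, 48, 58, 68, 78, 88}, so |A + A| = 7. Thus K = 7/4. Here |A + A| = 2|A| − 1 = 7, the minimum possible — so K = 7/4 is minimal, which holds iff A is an arithmetic progression.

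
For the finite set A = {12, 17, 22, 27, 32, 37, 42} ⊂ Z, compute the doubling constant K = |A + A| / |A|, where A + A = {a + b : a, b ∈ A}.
K = |A + A| / |A| = 13/7

Enumerate A + A = {a + b : a, b ∈ A}. With |A| = 7, there are |A|^2 = 49 ordered sum pairs; collecting distinct values, A + A = {24, 29, 34, 39, 44, 49, 54, 59, 64, 69, 74, 79, 84}, so |A + A| = 13. Thus K = 13/7. Here |A + A| = 2|A| − 1 = 13, the minimum possible — so K = 13/7 is minimal, which holds iff A is an arithmetic progression.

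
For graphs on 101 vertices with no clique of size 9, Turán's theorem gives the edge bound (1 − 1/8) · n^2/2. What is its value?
Turán density bound = (7/8) · 101^2/2 = 71407/16 ≈ 4462.9375

Turán's theorem: ex(n, K_{r+1}) is achieved by the complete r-partite Turán graph T(n, r) with parts as balanced as possible, and is at most (1 − 1/r) · n^2/2. For r = 8, n = 101: the density bound is (7/8) · 10201/2 = 71407/16 ≈ 4462.9375. The integer-valued extremum is e(T(101, 8)) = 4462, which is strictly less than the density bound 71407/16 since 8 ∤ 101 (the parts of T(101, 8) cannot all be equal).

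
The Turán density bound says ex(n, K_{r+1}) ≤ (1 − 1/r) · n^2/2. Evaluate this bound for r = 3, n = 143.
Turán density bound = (2/3) · 143^2/2 = 20449/3 ≈ 6816.3333

Turán's theorem: ex(n, K_{r+1}) is achieved by the complete r-partite Turán graph T(n, r) with parts as balanced as possible, and is at most (1 − 1/r) · n^2/2. For r = 3, n = 143: the density bound is (2/3) · 20449/2 = 20449/3 ≈ 6816.3333. The integer-valued extremum is e(T(143, 3)) = 6816, which is strictly less than the density bound 20449/3 since 3 ∤ 143 (the parts of T(143, 3) cannot all be equal).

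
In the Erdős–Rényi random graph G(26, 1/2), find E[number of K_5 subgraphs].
E[# K_5] = C(26, 5) · (1/2)^C(5, 2) = 65780 / 2^10 = 16445/256 ≈ 64.238281

For each 5-subset S of vertices (there are C(26, 5) = 65780 such S), let X_S = 1 if S induces a K_5 (all C(5, 2) = 10 edges present). Then P(X_S = 1) = (1/2)^10 = 1/1024. By linearity of expectation, E[# K_5] = C(26, 5) · (1/2)^10 = 65780 / 1024 = 16445/256 ≈ 64.238281.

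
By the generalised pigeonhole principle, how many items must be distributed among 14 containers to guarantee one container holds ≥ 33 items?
n = (33 − 1)·14 + 1 = 449

By the generalised pigeonhole principle, to guarantee some box contains ≥ r objects we need more than (r − 1) · k objects total. Threshold: n = (r − 1) · k + 1. With r = 33 and k = 14: n = 32 · 14 + 1 = 448 + 1 = 449. For n = 448 = 32 · 14, we can put exactly 32 objects in every box, avoiding 33 in any single one — so 449 is tight.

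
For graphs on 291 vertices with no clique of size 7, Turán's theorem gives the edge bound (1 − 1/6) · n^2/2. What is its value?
Turán density bound = (5/6) · 291^2/2 = 141135/4 ≈ 35283.75

Turán's theorem: ex(n, K_{r+1}) is achieved by the complete r-partite Turán graph T(n, r) with parts as balanced as possible, and is at most (1 − 1/r) · n^2/2. For r = 6, n = 291: the density bound is (5/6) · 84681/2 = 141135/4 ≈ 35283.75. The integer-valued extremum is e(T(291, 6)) = 35283, which is strictly less than the density bound 141135/4 since 6 ∤ 291 (the parts of T(291, 6) cannot all be equal).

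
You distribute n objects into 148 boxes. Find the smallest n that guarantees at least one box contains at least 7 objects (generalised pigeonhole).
n = (7 − 1)·148 + 1 = 889

By the generalised pigeonhole principle, to guarantee some box contains ≥ r objects we need more than (r − 1) · k objects total. Threshold: n = (r − 1) · k + 1. With r = 7 and k = 148: n = 6 · 148 + 1 = 888 + 1 = 889. For n = 888 = 6 · 148, we can put exactly 6 objects in every box, avoiding 7 in any single one — so 889 is tight.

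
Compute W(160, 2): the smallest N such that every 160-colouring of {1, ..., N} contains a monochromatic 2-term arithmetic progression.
W(160, 2) = 160 + 1 = 161

A 2-term AP is any pair of integers, so a monochromatic 2-AP exists iff some colour is used at least twice. With 160 colours, the colouring i ↦ i on {1, ..., 160} uses each colour once, avoiding any monochromatic pair, so W(160, 2) > 160. For {1, ..., 161}, pigeonhole forces two integers of the same colour, which form a monochromatic 2-AP. Hence W(160, 2) = 161.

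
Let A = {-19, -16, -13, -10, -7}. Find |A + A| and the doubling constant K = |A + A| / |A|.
K = |A + A| / |A| = 9/5

Enumerate A + A = {a + b : a, b ∈ A}. With |A| = 5, there are |A|^2 = 25 ordered sum pairs; collecting distinct values, A + A = {-38, -35, -32, -29, -26, -23, -20, -17, -14}, so |A + A| = 9. Thus K = 9/5. Here |A + A| = 2|A| − 1 = 9, the minimum possible — so K = 9/5 is minimal, which holds iff A is an arithmetic progression.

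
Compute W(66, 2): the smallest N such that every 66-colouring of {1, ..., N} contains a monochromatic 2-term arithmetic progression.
W(66, 2) = 66 + 1 = 67

A 2-term AP is any pair of integers, so a monochromatic 2-AP exists iff some colour is used at least twice. With 66 colours, the colouring i ↦ i on {1, ..., 66} uses each colour once, avoiding any monochromatic pair, so W(66, 2) > 66. For {1, ..., 67}, pigeonhole forces two integers of the same colour, which form a monochromatic 2-AP. Hence W(66, 2) = 67.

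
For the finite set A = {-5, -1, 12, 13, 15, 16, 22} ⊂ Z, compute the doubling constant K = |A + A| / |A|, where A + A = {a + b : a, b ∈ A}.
K = |A + A| / |A| = 26/7

Enumerate A + A = {a + b : a, b ∈ A}. With |A| = 7, there are |A|^2 = 49 ordered sum pairs; collecting distinct values, A + A = {-10, -6, -2, 7, 8, 10, 11, 12, 14, 15, 17, 21, 24, 25, 26, 27, 28, 29, 30, 31, 32, 34, 35, 37, 38, 44}, so |A + A| = 26. Thus K = 26/7. For comparison, the minimum possible |A + A| over all 7-element sets is 2·7 − 1 = 13 (so min K = 13/7), attained only by arithmetic progressions.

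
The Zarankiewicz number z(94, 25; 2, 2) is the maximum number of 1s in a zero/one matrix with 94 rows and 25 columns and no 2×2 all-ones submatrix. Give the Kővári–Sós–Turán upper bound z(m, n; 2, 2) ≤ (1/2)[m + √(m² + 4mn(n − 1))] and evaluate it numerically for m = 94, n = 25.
z(94, 25; 2, 2) ≤ (1/2)[94 + √(94² + 4·94·25·24)] = (1/2)[94 + √234436] = 289.093

Kővári–Sós–Turán: let r_1, ..., r_94 be the row sums and z = Σ r_i the total number of 1s. Each pair of columns can share at most one row with both entries 1 (else a 2×2 all-ones block appears), so Σ_i C(r_i, 2) ≤ C(25, 2) = 300. By convexity Σ_i C(r_i, 2) ≥ 94·C(z/94, 2) = z(z − 94)/(2·94), giving z² − 94z − 94·25·24 ≤ 0 and hence z ≤ (1/2)[94 + √(8836 + 4·56400)] = (1/2)[94 + √234436] ≈ (1/2)(94 + 484.1859) = 289.093.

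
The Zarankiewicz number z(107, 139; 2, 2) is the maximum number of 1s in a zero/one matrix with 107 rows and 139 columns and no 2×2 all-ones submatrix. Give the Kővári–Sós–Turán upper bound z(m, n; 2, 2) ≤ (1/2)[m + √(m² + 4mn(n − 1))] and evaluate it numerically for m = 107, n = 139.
z(107, 139; 2, 2) ≤ (1/2)[107 + √(107² + 4·107·139·138)] = (1/2)[107 + √8221345] = 1487.1444

Kővári–Sós–Turán: let r_1, ..., r_107 be the row sums and z = Σ r_i the total number of 1s. Each pair of columns can share at most one row with both entries 1 (else a 2×2 all-ones block appears), so Σ_i C(r_i, 2) ≤ C(139, 2) = 9591. By convexity Σ_i C(r_i, 2) ≥ 107·C(z/107, 2) = z(z − 107)/(2·107), giving z² − 107z − 107·139·138 ≤ 0 and hence z ≤ (1/2)[107 + √(11449 + 4·2052474)] = (1/2)[107 + √8221345] ≈ (1/2)(107 + 2867.2888) = 1487.1444.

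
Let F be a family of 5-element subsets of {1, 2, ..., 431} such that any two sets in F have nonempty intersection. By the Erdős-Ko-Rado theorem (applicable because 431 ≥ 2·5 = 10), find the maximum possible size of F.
max |F| = C(430, 4) = 1404708305

The Erdős-Ko-Rado theorem states: for n ≥ 2k, an intersecting family of k-subsets of an n-element set has size at most C(n − 1, k − 1), with equality for 'star' families {A ⊆ [n] : |A| = k, i ∈ A} (fix an element i). For n = 431, k = 5: C(430, 4) = 1404708305.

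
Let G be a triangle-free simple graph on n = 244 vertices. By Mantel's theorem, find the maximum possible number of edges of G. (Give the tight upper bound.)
ex(244, K_3) = ⌊244^2/4⌋ = 14884

Mantel (1907): a triangle-free graph on n vertices has at most ⌊n^2/4⌋ edges, with equality for the complete bipartite graph K_{⌊n/2⌋, ⌈n/2⌉}. For n = 244: ⌊244^2/4⌋ = ⌊59536/4⌋ = 14884. The extremal graph is K_{122, 122}, which has 122·122 = 14884 edges.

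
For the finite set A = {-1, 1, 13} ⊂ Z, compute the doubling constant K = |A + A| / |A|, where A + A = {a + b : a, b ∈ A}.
K = |A + A| / |A| = 6/3 = 2

Enumerate A + A = {a + b : a, b ∈ A}. With |A| = 3, there are |A|^2 = 9 ordered sum pairs; collecting distinct values, A + A = {-2, 0, 2, 12, 14, 26}, so |A + A| = 6. Thus K = 6/3 = 2. For comparison, the minimum possible |A + A| over all 3-element sets is 2·3 − 1 = 5 (so min K = 5/3), attained only by arithmetic progressions.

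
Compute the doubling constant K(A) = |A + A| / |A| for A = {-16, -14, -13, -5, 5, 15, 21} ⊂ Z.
K = |A + A| / |A| = 27/7

Enumerate A + A = {a + b : a, b ∈ A}. With |A| = 7, there are |A|^2 = 49 ordered sum pairs; collecting distinct values, A + A = {-32, -30, -29, -28, -27, -26, -21, -19, -18, -11, -10, -9, -8, -1, 0, 1, 2, 5, 7, 8, 10, 16, 20, 26, 30, 36, 42}, so |A + A| = 27. Thus K = 27/7. For comparison, the minimum possible |A + A| over all 7-element sets is 2·7 − 1 = 13 (so min K = 13/7), attained only by arithmetic progressions.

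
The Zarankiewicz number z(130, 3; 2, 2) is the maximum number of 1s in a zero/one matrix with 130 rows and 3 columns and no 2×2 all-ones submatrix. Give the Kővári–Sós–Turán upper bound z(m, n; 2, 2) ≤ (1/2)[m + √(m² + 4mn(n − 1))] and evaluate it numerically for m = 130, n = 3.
z(130, 3; 2, 2) ≤ (1/2)[130 + √(130² + 4·130·3·2)] = (1/2)[130 + √20020] = 135.746

Kővári–Sós–Turán: let r_1, ..., r_130 be the row sums and z = Σ r_i the total number of 1s. Each pair of columns can share at most one row with both entries 1 (else a 2×2 all-ones block appears), so Σ_i C(r_i, 2) ≤ C(3, 2) = 3. By convexity Σ_i C(r_i, 2) ≥ 130·C(z/130, 2) = z(z − 130)/(2·130), giving z² − 130z − 130·3·2 ≤ 0 and hence z ≤ (1/2)[130 + √(16900 + 4·780)] = (1/2)[130 + √20020] ≈ (1/2)(130 + 141.492) = 135.746.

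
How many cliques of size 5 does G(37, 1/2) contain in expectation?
E[# K_5] = C(37, 5) · (1/2)^C(5, 2) = 435897 / 2^10 ≈ 425.680664

For each 5-subset S of vertices (there are C(37, 5) = 435897 such S), let X_S = 1 if S induces a K_5 (all C(5, 2) = 10 edges present). Then P(X_S = 1) = (1/2)^10 = 1/1024. By linearity of expectation, E[# K_5] = C(37, 5) · (1/2)^10 = 435897 / 1024 ≈ 425.680664.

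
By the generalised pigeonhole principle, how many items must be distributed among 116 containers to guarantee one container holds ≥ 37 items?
n = (37 − 1)·116 + 1 = 4177

By the generalised pigeonhole principle, to guarantee some box contains ≥ r objects we need more than (r − 1) · k objects total. Threshold: n = (r − 1) · k + 1. With r = 37 and k = 116: n = 36 · 116 + 1 = 4176 + 1 = 4177. For n = 4176 = 36 · 116, we can put exactly 36 objects in every box, avoiding 37 in any single one — so 4177 is tight.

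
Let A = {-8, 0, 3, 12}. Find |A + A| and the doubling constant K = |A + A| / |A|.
K = |A + A| / |A| = 10/4 = 5/2

Enumerate A + A = {a + b : a, b ∈ A}. With |A| = 4, there are |A|^2 = 16 ordered sum pairs; collecting distinct values, A + A = {-16, -8, -5, 0, 3, 4, 6, 12, 15, 24}, so |A + A| = 10. Thus K = 10/4 = 5/2. For comparison, the minimum possible |A + A| over all 4-element sets is 2·4 − 1 = 7 (so min K = 7/4), attained only by arithmetic progressions.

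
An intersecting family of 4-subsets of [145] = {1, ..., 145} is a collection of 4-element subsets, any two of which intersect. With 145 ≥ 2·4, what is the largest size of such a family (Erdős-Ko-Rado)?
max |F| = C(144, 3) = 487344

Erdős-Ko-Rado (1961): when n ≥ 2k, max |F| = C(n−1, k−1). The bound is attained by the star {A : i ∈ A} for any fixed i ∈ [n]. Here C(145−1, 4−1) = C(144, 3) = 487344.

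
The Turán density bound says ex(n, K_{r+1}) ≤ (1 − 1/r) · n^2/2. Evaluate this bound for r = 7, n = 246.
Turán density bound = (6/7) · 246^2/2 = 181548/7 ≈ 25935.4286

Turán's theorem: ex(n, K_{r+1}) is achieved by the complete r-partite Turán graph T(n, r) with parts as balanced as possible, and is at most (1 − 1/r) · n^2/2. For r = 7, n = 246: the density bound is (6/7) · 60516/2 = 181548/7 ≈ 25935.4286. The integer-valued extremum is e(T(246, 7)) = 25935, which is strictly less than the density bound 181548/7 since 7 ∤ 246 (the parts of T(246, 7) cannot all be equal).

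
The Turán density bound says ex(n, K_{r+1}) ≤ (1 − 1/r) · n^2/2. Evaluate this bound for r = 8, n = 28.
Turán density bound = (7/8) · 28^2/2 = 343

Turán's theorem: ex(n, K_{r+1}) is achieved by the complete r-partite Turán graph T(n, r) with parts as balanced as possible, and is at most (1 − 1/r) · n^2/2. For r = 8, n = 28: the density bound is (7/8) · 784/2 = 343. The integer-valued extremum is e(T(28, 8)) = 342, which is strictly less than the density bound 343 since 8 ∤ 28 (the parts of T(28, 8) cannot all be equal).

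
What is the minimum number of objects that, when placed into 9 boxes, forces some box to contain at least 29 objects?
n = (29 − 1)·9 + 1 = 253

By the generalised pigeonhole principle, to guarantee some box contains ≥ r objects we need more than (r − 1) · k objects total. Threshold: n = (r − 1) · k + 1. With r = 29 and k = 9: n = 28 · 9 + 1 = 252 + 1 = 253. For n = 252 = 28 · 9, we can put exactly 28 objects in every box, avoiding 29 in any single one — so 253 is tight.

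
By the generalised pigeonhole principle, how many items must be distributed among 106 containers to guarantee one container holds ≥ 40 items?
n = (40 − 1)·106 + 1 = 4135

By the generalised pigeonhole principle, to guarantee some box contains ≥ r objects we need more than (r − 1) · k objects total. Threshold: n = (r − 1) · k + 1. With r = 40 and k = 106: n = 39 · 106 + 1 = 4134 + 1 = 4135. For n = 4134 = 39 · 106, we can put exactly 39 objects in every box, avoiding 40 in any single one — so 4135 is tight.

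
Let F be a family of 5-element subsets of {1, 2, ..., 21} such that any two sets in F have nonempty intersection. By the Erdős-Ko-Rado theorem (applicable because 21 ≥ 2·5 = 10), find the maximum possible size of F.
max |F| = C(20, 4) = 4845

Erdős-Ko-Rado (1961): when n ≥ 2k, max |F| = C(n−1, k−1). The bound is attained by the star {A : i ∈ A} for any fixed i ∈ [n]. Here C(21−1, 5−1) = C(20, 4) = 4845.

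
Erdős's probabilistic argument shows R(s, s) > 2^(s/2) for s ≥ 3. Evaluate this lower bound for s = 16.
2^(16/2) = 256; so R(16, 16) > 256

Colour each edge of K_n uniformly at random with red/blue. The expected number of monochromatic K_16 is C(n, 16) · 2 · 2^(−C(16,2)). If C(n, 16) · 2^(1 − C(16,2)) < 1, then with positive probability no monochromatic K_16 exists, so R(16, 16) > n. The standard estimate C(n, 16) ≤ n^16/16! shows this inequality holds whenever n ≤ 2^(16/2) (since 16! · 2^(C(16,2) − 1) > 2^(16^2/2) ≥ n^16). Hence R(16, 16) > 2^(16/2) = 256.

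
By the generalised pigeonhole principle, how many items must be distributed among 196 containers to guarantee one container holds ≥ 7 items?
n = (7 − 1)·196 + 1 = 1177

By the generalised pigeonhole principle, to guarantee some box contains ≥ r objects we need more than (r − 1) · k objects total. Threshold: n = (r − 1) · k + 1. With r = 7 and k = 196: n = 6 · 196 + 1 = 1176 + 1 = 1177. For n = 1176 = 6 · 196, we can put exactly 6 objects in every box, avoiding 7 in any single one — so 1177 is tight.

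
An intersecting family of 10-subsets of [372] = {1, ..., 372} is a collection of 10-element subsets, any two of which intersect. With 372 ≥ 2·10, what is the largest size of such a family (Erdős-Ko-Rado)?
max |F| = C(371, 9) = 332762829466097030

Erdős-Ko-Rado (1961): when n ≥ 2k, max |F| = C(n−1, k−1). The bound is attained by the star {A : i ∈ A} for any fixed i ∈ [n]. Here C(372−1, 10−1) = C(371, 9) = 332762829466097030.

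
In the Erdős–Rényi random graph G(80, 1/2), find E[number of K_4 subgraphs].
E[# K_4] = C(80, 4) · (1/2)^C(4, 2) = 1581580 / 2^6 = 395395/16 = 24712.1875

For each 4-subset S of vertices (there are C(80, 4) = 1581580 such S), let X_S = 1 if S induces a K_4 (all C(4, 2) = 6 edges present). Then P(X_S = 1) = (1/2)^6 = 1/64. By linearity of expectation, E[# K_4] = C(80, 4) · (1/2)^6 = 1581580 / 64 = 395395/16 = 24712.1875.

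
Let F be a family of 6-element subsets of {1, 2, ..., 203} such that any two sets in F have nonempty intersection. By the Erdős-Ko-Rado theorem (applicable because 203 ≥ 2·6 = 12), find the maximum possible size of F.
max |F| = C(202, 5) = 2666333340

Erdős-Ko-Rado (1961): when n ≥ 2k, max |F| = C(n−1, k−1). The bound is attained by the star {A : i ∈ A} for any fixed i ∈ [n]. Here C(203−1, 6−1) = C(202, 5) = 2666333340.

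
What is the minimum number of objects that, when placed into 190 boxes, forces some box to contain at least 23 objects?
n = (23 − 1)·190 + 1 = 4181

By the generalised pigeonhole principle, to guarantee some box contains ≥ r objects we need more than (r − 1) · k objects total. Threshold: n = (r − 1) · k + 1. With r = 23 and k = 190: n = 22 · 190 + 1 = 4180 + 1 = 4181. For n = 4180 = 22 · 190, we can put exactly 22 objects in every box, avoiding 23 in any single one — so 4181 is tight.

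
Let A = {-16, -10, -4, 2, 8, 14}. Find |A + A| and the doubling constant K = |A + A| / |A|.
K = |A + A| / |A| = 11/6

Enumerate A + A = {a + b : a, b ∈ A}. With |A| = 6, there are |A|^2 = 36 ordered sum pairs; collecting distinct values, A + A = {-32, -26, -20, -14, -8, -2, 4, 10, 16, 22, 28}, so |A + A| = 11. Thus K = 11/6. Here |A + A| = 2|A| − 1 = 11, the minimum possible — so K = 11/6 is minimal, which holds iff A is an arithmetic progression.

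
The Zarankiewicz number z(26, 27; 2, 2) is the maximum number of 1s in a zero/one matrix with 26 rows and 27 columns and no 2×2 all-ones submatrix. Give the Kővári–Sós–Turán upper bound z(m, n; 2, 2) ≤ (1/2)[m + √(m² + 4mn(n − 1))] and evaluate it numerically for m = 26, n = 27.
z(26, 27; 2, 2) ≤ (1/2)[26 + √(26² + 4·26·27·26)] = (1/2)[26 + √73684] = 148.724

Kővári–Sós–Turán: let r_1, ..., r_26 be the row sums and z = Σ r_i the total number of 1s. Each pair of columns can share at most one row with both entries 1 (else a 2×2 all-ones block appears), so Σ_i C(r_i, 2) ≤ C(27, 2) = 351. By convexity Σ_i C(r_i, 2) ≥ 26·C(z/26, 2) = z(z − 26)/(2·26), giving z² − 26z − 26·27·26 ≤ 0 and hence z ≤ (1/2)[26 + √(676 + 4·18252)] = (1/2)[26 + √73684] ≈ (1/2)(26 + 271.448) = 148.724.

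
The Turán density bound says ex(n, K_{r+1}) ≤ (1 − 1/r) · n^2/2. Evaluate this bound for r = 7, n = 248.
Turán density bound = (6/7) · 248^2/2 = 184512/7 ≈ 26358.8571

Turán's theorem: ex(n, K_{r+1}) is achieved by the complete r-partite Turán graph T(n, r) with parts as balanced as possible, and is at most (1 − 1/r) · n^2/2. For r = 7, n = 248: the density bound is (6/7) · 61504/2 = 184512/7 ≈ 26358.8571. The integer-valued extremum is e(T(248, 7)) = 26358, which is strictly less than the density bound 184512/7 since 7 ∤ 248 (the parts of T(248, 7) cannot all be equal).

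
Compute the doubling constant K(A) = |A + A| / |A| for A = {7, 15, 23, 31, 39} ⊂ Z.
K = |A + A| / |A| = 9/5

Enumerate A + A = {a + b : a, b ∈ A}. With |A| = 5, there are |A|^2 = 25 ordered sum pairs; collecting distinct values, A + A = {14, 22, 30, 38, 46, 54, 62, 70, 78}, so |A + A| = 9. Thus K = 9/5. Here |A + A| = 2|A| − 1 = 9, the minimum possible — so K = 9/5 is minimal, which holds iff A is an arithmetic progression.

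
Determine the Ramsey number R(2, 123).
R(2, 123) = 123

R(2, k) = k for all k ≥ 2: in a 2-colouring of K_k, either some edge is red (a red K_2) or all edges are blue (a blue K_k). And K_{122} coloured all-blue has no blue K_123, so R(2, 123) > 122. Hence R(2, 123) = 123.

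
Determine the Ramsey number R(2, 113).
R(2, 113) = 113

R(2, k) = k for all k ≥ 2: in a 2-colouring of K_k, either some edge is red (a red K_2) or all edges are blue (a blue K_k). And K_{112} coloured all-blue has no blue K_113, so R(2, 113) > 112. Hence R(2, 113) = 113.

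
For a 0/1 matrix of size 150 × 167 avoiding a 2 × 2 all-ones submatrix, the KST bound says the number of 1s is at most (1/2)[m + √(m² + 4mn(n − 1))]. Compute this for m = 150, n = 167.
z(150, 167; 2, 2) ≤ (1/2)[150 + √(150² + 4·150·167·166)] = (1/2)[150 + √16655700] = 2115.5698

Kővári–Sós–Turán: let r_1, ..., r_150 be the row sums and z = Σ r_i the total number of 1s. Each pair of columns can share at most one row with both entries 1 (else a 2×2 all-ones block appears), so Σ_i C(r_i, 2) ≤ C(167, 2) = 13861. By convexity Σ_i C(r_i, 2) ≥ 150·C(z/150, 2) = z(z − 150)/(2·150), giving z² − 150z − 150·167·166 ≤ 0 and hence z ≤ (1/2)[150 + √(22500 + 4·4158300)] = (1/2)[150 + √16655700] ≈ (1/2)(150 + 4081.1395) = 2115.5698.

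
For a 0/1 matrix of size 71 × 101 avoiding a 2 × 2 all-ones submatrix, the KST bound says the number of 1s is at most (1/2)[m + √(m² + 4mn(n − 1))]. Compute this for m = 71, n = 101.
z(71, 101; 2, 2) ≤ (1/2)[71 + √(71² + 4·71·101·100)] = (1/2)[71 + √2873441] = 883.0614

Kővári–Sós–Turán: let r_1, ..., r_71 be the row sums and z = Σ r_i the total number of 1s. Each pair of columns can share at most one row with both entries 1 (else a 2×2 all-ones block appears), so Σ_i C(r_i, 2) ≤ C(101, 2) = 5050. By convexity Σ_i C(r_i, 2) ≥ 71·C(z/71, 2) = z(z − 71)/(2·71), giving z² − 71z − 71·101·100 ≤ 0 and hence z ≤ (1/2)[71 + √(5041 + 4·717100)] = (1/2)[71 + √2873441] ≈ (1/2)(71 + 1695.1227) = 883.0614.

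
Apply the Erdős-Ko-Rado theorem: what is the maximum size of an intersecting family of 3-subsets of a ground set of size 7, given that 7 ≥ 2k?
max |F| = C(6, 2) = 15

Erdős-Ko-Rado (1961): when n ≥ 2k, max |F| = C(n−1, k−1). The bound is attained by the star {A : i ∈ A} for any fixed i ∈ [n]. Here C(7−1, 3−1) = C(6, 2) = 15.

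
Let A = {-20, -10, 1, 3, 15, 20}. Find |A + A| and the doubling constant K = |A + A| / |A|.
K = |A + A| / |A| = 21/6 = 7/2

Enumerate A + A = {a + b : a, b ∈ A}. With |A| = 6, there are |A|^2 = 36 ordered sum pairs; collecting distinct values, A + A = {-40, -30, -20, -19, -17, -9, -7, -5, 0, 2, 4, 5, 6, 10, 16, 18, 21, 23, 30, 35, 40}, so |A + A| = 21. Thus K = 21/6 = 7/2. For comparison, the minimum possible |A + A| over all 6-element sets is 2·6 − 1 = 11 (so min K = 11/6), attained only by arithmetic progressions.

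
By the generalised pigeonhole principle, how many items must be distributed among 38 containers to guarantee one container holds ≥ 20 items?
n = (20 − 1)·38 + 1 = 723

By the generalised pigeonhole principle, to guarantee some box contains ≥ r objects we need more than (r − 1) · k objects total. Threshold: n = (r − 1) · k + 1. With r = 20 and k = 38: n = 19 · 38 + 1 = 722 + 1 = 723. For n = 722 = 19 · 38, we can put exactly 19 objects in every box, avoiding 20 in any single one — so 723 is tight.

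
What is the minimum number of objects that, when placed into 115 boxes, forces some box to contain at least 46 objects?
n = (46 − 1)·115 + 1 = 5176

By the generalised pigeonhole principle, to guarantee some box contains ≥ r objects we need more than (r − 1) · k objects total. Threshold: n = (r − 1) · k + 1. With r = 46 and k = 115: n = 45 · 115 + 1 = 5175 + 1 = 5176. For n = 5175 = 45 · 115, we can put exactly 45 objects in every box, avoiding 46 in any single one — so 5176 is tight.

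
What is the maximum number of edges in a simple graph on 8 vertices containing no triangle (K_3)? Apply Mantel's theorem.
ex(8, K_3) = ⌊8^2/4⌋ = 16

Mantel (1907): a triangle-free graph on n vertices has at most ⌊n^2/4⌋ edges, with equality for the complete bipartite graph K_{⌊n/2⌋, ⌈n/2⌉}. For n = 8: ⌊8^2/4⌋ = ⌊64/4⌋ = 16. The extremal graph is K_{4, 4}, which has 4·4 = 16 edges.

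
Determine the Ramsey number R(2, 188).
R(2, 188) = 188

R(2, k) = k for all k ≥ 2: in a 2-colouring of K_k, either some edge is red (a red K_2) or all edges are blue (a blue K_k). And K_{187} coloured all-blue has no blue K_188, so R(2, 188) > 187. Hence R(2, 188) = 188.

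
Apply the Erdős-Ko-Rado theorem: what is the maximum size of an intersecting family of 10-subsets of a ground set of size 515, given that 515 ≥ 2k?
max |F| = C(514, 9) = 6431591598617108352

Erdős-Ko-Rado (1961): when n ≥ 2k, max |F| = C(n−1, k−1). The bound is attained by the star {A : i ∈ A} for any fixed i ∈ [n]. Here C(515−1, 10−1) = C(514, 9) = 6431591598617108352.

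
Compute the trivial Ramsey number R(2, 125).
R(2, 125) = 125

R(2, k) = k for all k ≥ 2: in a 2-colouring of K_k, either some edge is red (a red K_2) or all edges are blue (a blue K_k). And K_{124} coloured all-blue has no blue K_125, so R(2, 125) > 124. Hence R(2, 125) = 125.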